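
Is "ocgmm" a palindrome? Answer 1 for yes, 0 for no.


Input: ocgmm
Reversed: mmgco
  Compare pos 0 ('o') with pos 4 ('m'): MISMATCH
  Compare pos 1 ('c') with pos 3 ('m'): MISMATCH
Result: not a palindrome

0


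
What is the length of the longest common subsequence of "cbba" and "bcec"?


LCS of "cbba" and "bcec"
DP table:
           b    c    e    c
      0    0    0    0    0
  c   0    0    1    1    1
  b   0    1    1    1    1
  b   0    1    1    1    1
  a   0    1    1    1    1
LCS length = dp[4][4] = 1

1


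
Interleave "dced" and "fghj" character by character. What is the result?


Interleaving "dced" and "fghj":
  Position 0: 'd' from first, 'f' from second => "df"
  Position 1: 'c' from first, 'g' from second => "cg"
  Position 2: 'e' from first, 'h' from second => "eh"
  Position 3: 'd' from first, 'j' from second => "dj"
Result: dfcgehdj

dfcgehdj


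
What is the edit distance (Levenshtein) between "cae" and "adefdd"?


Computing edit distance: "cae" -> "adefdd"
DP table:
           a    d    e    f    d    d
      0    1    2    3    4    5    6
  c   1    1    2    3    4    5    6
  a   2    1    2    3    4    5    6
  e   3    2    2    2    3    4    5
Edit distance = dp[3][6] = 5

5


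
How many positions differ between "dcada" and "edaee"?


Comparing "dcada" and "edaee" position by position:
  Position 0: 'd' vs 'e' => DIFFER
  Position 1: 'c' vs 'd' => DIFFER
  Position 2: 'a' vs 'a' => same
  Position 3: 'd' vs 'e' => DIFFER
  Position 4: 'a' vs 'e' => DIFFER
Positions that differ: 4

4


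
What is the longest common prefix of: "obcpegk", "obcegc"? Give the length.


Words: obcpegk, obcegc
  Position 0: all 'o' => match
  Position 1: all 'b' => match
  Position 2: all 'c' => match
  Position 3: ('p', 'e') => mismatch, stop
LCP = "obc" (length 3)

3


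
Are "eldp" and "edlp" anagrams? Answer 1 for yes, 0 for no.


Strings: "eldp", "edlp"
Sorted first:  delp
Sorted second: delp
Sorted forms match => anagrams

1


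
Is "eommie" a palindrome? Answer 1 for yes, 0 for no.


Input: eommie
Reversed: eimmoe
  Compare pos 0 ('e') with pos 5 ('e'): match
  Compare pos 1 ('o') with pos 4 ('i'): MISMATCH
  Compare pos 2 ('m') with pos 3 ('m'): match
Result: not a palindrome

0


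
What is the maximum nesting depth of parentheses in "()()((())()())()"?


Input: "()()((())()())()"
Tracking depth:
  Position 0 '(': depth becomes 1
  Position 1 ')': depth becomes 0
  Position 2 '(': depth becomes 1
  Position 3 ')': depth becomes 0
  Position 4 '(': depth becomes 1
  Position 5 '(': depth becomes 2
  Position 6 '(': depth becomes 3
  Position 7 ')': depth becomes 2
  Position 8 ')': depth becomes 1
  Position 9 '(': depth becomes 2
  Position 10 ')': depth becomes 1
  Position 11 '(': depth becomes 2
  Position 12 ')': depth becomes 1
  Position 13 ')': depth becomes 0
  Position 14 '(': depth becomes 1
  Position 15 ')': depth becomes 0
Maximum depth reached: 3

3


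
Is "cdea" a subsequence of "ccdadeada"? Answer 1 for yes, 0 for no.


Check if "cdea" is a subsequence of "ccdadeada"
Greedy scan:
  Position 0 ('c'): matches sub[0] = 'c'
  Position 1 ('c'): no match needed
  Position 2 ('d'): matches sub[1] = 'd'
  Position 3 ('a'): no match needed
  Position 4 ('d'): no match needed
  Position 5 ('e'): matches sub[2] = 'e'
  Position 6 ('a'): matches sub[3] = 'a'
  Position 7 ('d'): no match needed
  Position 8 ('a'): no match needed
All 4 characters matched => is a subsequence

1


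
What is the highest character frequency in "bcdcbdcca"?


Input: bcdcbdcca
Character counts:
  'a': 1
  'b': 2
  'c': 4
  'd': 2
Maximum frequency: 4

4


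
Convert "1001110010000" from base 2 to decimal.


Input: "1001110010000" in base 2
Positional expansion:
  Digit '1' (value 1) x 2^12 = 4096
  Digit '0' (value 0) x 2^11 = 0
  Digit '0' (value 0) x 2^10 = 0
  Digit '1' (value 1) x 2^9 = 512
  Digit '1' (value 1) x 2^8 = 256
  Digit '1' (value 1) x 2^7 = 128
  Digit '0' (value 0) x 2^6 = 0
  Digit '0' (value 0) x 2^5 = 0
  Digit '1' (value 1) x 2^4 = 16
  Digit '0' (value 0) x 2^3 = 0
  Digit '0' (value 0) x 2^2 = 0
  Digit '0' (value 0) x 2^1 = 0
  Digit '0' (value 0) x 2^0 = 0
Sum = 5008

5008


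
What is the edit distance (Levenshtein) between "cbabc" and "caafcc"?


Computing edit distance: "cbabc" -> "caafcc"
DP table:
           c    a    a    f    c    c
      0    1    2    3    4    5    6
  c   1    0    1    2    3    4    5
  b   2    1    1    2    3    4    5
  a   3    2    1    1    2    3    4
  b   4    3    2    2    2    3    4
  c   5    4    3    3    3    2    3
Edit distance = dp[5][6] = 3

3


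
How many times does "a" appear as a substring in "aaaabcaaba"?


Searching for "a" in "aaaabcaaba"
Scanning each position:
  Position 0: "a" => MATCH
  Position 1: "a" => MATCH
  Position 2: "a" => MATCH
  Position 3: "a" => MATCH
  Position 4: "b" => no
  Position 5: "c" => no
  Position 6: "a" => MATCH
  Position 7: "a" => MATCH
  Position 8: "b" => no
  Position 9: "a" => MATCH
Total occurrences: 7

7


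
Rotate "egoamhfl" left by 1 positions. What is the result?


Input: "egoamhfl", rotate left by 1
First 1 characters: "e"
Remaining characters: "goamhfl"
Concatenate remaining + first: "goamhfl" + "e" = "goamhfle"

goamhfle


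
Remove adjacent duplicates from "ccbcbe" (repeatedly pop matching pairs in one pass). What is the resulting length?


Input: ccbcbe
Stack-based adjacent duplicate removal:
  Read 'c': push. Stack: c
  Read 'c': matches stack top 'c' => pop. Stack: (empty)
  Read 'b': push. Stack: b
  Read 'c': push. Stack: bc
  Read 'b': push. Stack: bcb
  Read 'e': push. Stack: bcbe
Final stack: "bcbe" (length 4)

4


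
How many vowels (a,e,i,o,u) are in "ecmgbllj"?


Input: ecmgbllj
Checking each character:
  'e' at position 0: vowel (running total: 1)
  'c' at position 1: consonant
  'm' at position 2: consonant
  'g' at position 3: consonant
  'b' at position 4: consonant
  'l' at position 5: consonant
  'l' at position 6: consonant
  'j' at position 7: consonant
Total vowels: 1

1


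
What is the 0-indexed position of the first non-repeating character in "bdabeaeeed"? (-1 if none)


Input: bdabeaeeed
Character frequencies:
  'a': 2
  'b': 2
  'd': 2
  'e': 4
Scanning left to right for freq == 1:
  Position 0 ('b'): freq=2, skip
  Position 1 ('d'): freq=2, skip
  Position 2 ('a'): freq=2, skip
  Position 3 ('b'): freq=2, skip
  Position 4 ('e'): freq=4, skip
  Position 5 ('a'): freq=2, skip
  Position 6 ('e'): freq=4, skip
  Position 7 ('e'): freq=4, skip
  Position 8 ('e'): freq=4, skip
  Position 9 ('d'): freq=2, skip
  No unique character found => answer = -1

-1


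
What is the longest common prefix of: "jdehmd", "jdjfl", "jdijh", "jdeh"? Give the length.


Words: jdehmd, jdjfl, jdijh, jdeh
  Position 0: all 'j' => match
  Position 1: all 'd' => match
  Position 2: ('e', 'j', 'i', 'e') => mismatch, stop
LCP = "jd" (length 2)

2


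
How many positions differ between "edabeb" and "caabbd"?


Comparing "edabeb" and "caabbd" position by position:
  Position 0: 'e' vs 'c' => DIFFER
  Position 1: 'd' vs 'a' => DIFFER
  Position 2: 'a' vs 'a' => same
  Position 3: 'b' vs 'b' => same
  Position 4: 'e' vs 'b' => DIFFER
  Position 5: 'b' vs 'd' => DIFFER
Positions that differ: 4

4


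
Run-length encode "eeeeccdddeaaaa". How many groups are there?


Input: eeeeccdddeaaaa
Scanning for consecutive runs:
  Group 1: 'e' x 4 (positions 0-3)
  Group 2: 'c' x 2 (positions 4-5)
  Group 3: 'd' x 3 (positions 6-8)
  Group 4: 'e' x 1 (positions 9-9)
  Group 5: 'a' x 4 (positions 10-13)
Total groups: 5

5


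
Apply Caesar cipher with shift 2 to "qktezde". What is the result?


Caesar cipher: shift "qktezde" by 2
  'q' (pos 16) + 2 = pos 18 = 's'
  'k' (pos 10) + 2 = pos 12 = 'm'
  't' (pos 19) + 2 = pos 21 = 'v'
  'e' (pos 4) + 2 = pos 6 = 'g'
  'z' (pos 25) + 2 = pos 1 = 'b'
  'd' (pos 3) + 2 = pos 5 = 'f'
  'e' (pos 4) + 2 = pos 6 = 'g'
Result: smvgbfg

smvgbfg


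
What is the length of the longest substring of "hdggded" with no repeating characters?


Input: "hdggded"
Sliding window (track last position of each char):
  Position 0 ('h'): window [0,0] length 1 -- new best
  Position 1 ('d'): window [0,1] length 2 -- new best
  Position 2 ('g'): window [0,2] length 3 -- new best
  Position 3 ('g'): repeat (last at 2), move window start to 3
  Position 3 ('g'): window [3,3] length 1
  Position 4 ('d'): window [3,4] length 2
  Position 5 ('e'): window [3,5] length 3
  Position 6 ('d'): repeat (last at 4), move window start to 5
  Position 6 ('d'): window [5,6] length 2
Longest substring with no repeats: "hdg" with length 3

3


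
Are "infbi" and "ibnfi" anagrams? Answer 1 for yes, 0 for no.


Strings: "infbi", "ibnfi"
Sorted first:  bfiin
Sorted second: bfiin
Sorted forms match => anagrams

1


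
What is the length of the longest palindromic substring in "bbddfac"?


Input: "bbddfac"
Checking substrings for palindromes:
  [0:2] "bb" (len 2) => palindrome
  [2:4] "dd" (len 2) => palindrome
Longest palindromic substring: "bb" with length 2

2


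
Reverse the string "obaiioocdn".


Input: obaiioocdn
Reading characters right to left:
  Position 9: 'n'
  Position 8: 'd'
  Position 7: 'c'
  Position 6: 'o'
  Position 5: 'o'
  Position 4: 'i'
  Position 3: 'i'
  Position 2: 'a'
  Position 1: 'b'
  Position 0: 'o'
Reversed: ndcooiiabo

ndcooiiabo


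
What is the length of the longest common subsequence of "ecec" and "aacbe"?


LCS of "ecec" and "aacbe"
DP table:
           a    a    c    b    e
      0    0    0    0    0    0
  e   0    0    0    0    0    1
  c   0    0    0    1    1    1
  e   0    0    0    1    1    2
  c   0    0    0    1    1    2
LCS length = dp[4][5] = 2

2


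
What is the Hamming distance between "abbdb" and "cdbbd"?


Comparing "abbdb" and "cdbbd" position by position:
  Position 0: 'a' vs 'c' => differ
  Position 1: 'b' vs 'd' => differ
  Position 2: 'b' vs 'b' => same
  Position 3: 'd' vs 'b' => differ
  Position 4: 'b' vs 'd' => differ
Total differences (Hamming distance): 4

4


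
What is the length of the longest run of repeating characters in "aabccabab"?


Input: "aabccabab"
Scanning for longest run:
  Position 1 ('a'): continues run of 'a', length=2
  Position 2 ('b'): new char, reset run to 1
  Position 3 ('c'): new char, reset run to 1
  Position 4 ('c'): continues run of 'c', length=2
  Position 5 ('a'): new char, reset run to 1
  Position 6 ('b'): new char, reset run to 1
  Position 7 ('a'): new char, reset run to 1
  Position 8 ('b'): new char, reset run to 1
Longest run: 'a' with length 2

2


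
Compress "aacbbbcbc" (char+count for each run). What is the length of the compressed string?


Input: aacbbbcbc
Runs:
  'a' x 2 => "a2"
  'c' x 1 => "c1"
  'b' x 3 => "b3"
  'c' x 1 => "c1"
  'b' x 1 => "b1"
  'c' x 1 => "c1"
Compressed: "a2c1b3c1b1c1"
Compressed length: 12

12


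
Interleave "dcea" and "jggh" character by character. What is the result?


Interleaving "dcea" and "jggh":
  Position 0: 'd' from first, 'j' from second => "dj"
  Position 1: 'c' from first, 'g' from second => "cg"
  Position 2: 'e' from first, 'g' from second => "eg"
  Position 3: 'a' from first, 'h' from second => "ah"
Result: djcgegah

djcgegah


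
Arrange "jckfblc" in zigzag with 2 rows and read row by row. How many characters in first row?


Zigzag "jckfblc" into 2 rows:
Placing characters:
  'j' => row 0
  'c' => row 1
  'k' => row 0
  'f' => row 1
  'b' => row 0
  'l' => row 1
  'c' => row 0
Rows:
  Row 0: "jkbc"
  Row 1: "cfl"
First row length: 4

4


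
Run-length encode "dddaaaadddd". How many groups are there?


Input: dddaaaadddd
Scanning for consecutive runs:
  Group 1: 'd' x 3 (positions 0-2)
  Group 2: 'a' x 4 (positions 3-6)
  Group 3: 'd' x 4 (positions 7-10)
Total groups: 3

3


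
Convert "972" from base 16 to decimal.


Input: "972" in base 16
Positional expansion:
  Digit '9' (value 9) x 16^2 = 2304
  Digit '7' (value 7) x 16^1 = 112
  Digit '2' (value 2) x 16^0 = 2
Sum = 2418

2418


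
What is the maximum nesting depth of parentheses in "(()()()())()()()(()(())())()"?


Input: "(()()()())()()()(()(())())()"
Tracking depth:
  Position 0 '(': depth becomes 1
  Position 1 '(': depth becomes 2
  Position 2 ')': depth becomes 1
  Position 3 '(': depth becomes 2
  Position 4 ')': depth becomes 1
  Position 5 '(': depth becomes 2
  Position 6 ')': depth becomes 1
  Position 7 '(': depth becomes 2
  Position 8 ')': depth becomes 1
  Position 9 ')': depth becomes 0
  Position 10 '(': depth becomes 1
  Position 11 ')': depth becomes 0
  Position 12 '(': depth becomes 1
  Position 13 ')': depth becomes 0
  Position 14 '(': depth becomes 1
  Position 15 ')': depth becomes 0
  Position 16 '(': depth becomes 1
  Position 17 '(': depth becomes 2
  Position 18 ')': depth becomes 1
  Position 19 '(': depth becomes 2
  Position 20 '(': depth becomes 3
  Position 21 ')': depth becomes 2
  Position 22 ')': depth becomes 1
  Position 23 '(': depth becomes 2
  Position 24 ')': depth becomes 1
  Position 25 ')': depth becomes 0
  Position 26 '(': depth becomes 1
  Position 27 ')': depth becomes 0
Maximum depth reached: 3

3


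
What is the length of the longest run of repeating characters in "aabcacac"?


Input: "aabcacac"
Scanning for longest run:
  Position 1 ('a'): continues run of 'a', length=2
  Position 2 ('b'): new char, reset run to 1
  Position 3 ('c'): new char, reset run to 1
  Position 4 ('a'): new char, reset run to 1
  Position 5 ('c'): new char, reset run to 1
  Position 6 ('a'): new char, reset run to 1
  Position 7 ('c'): new char, reset run to 1
Longest run: 'a' with length 2

2


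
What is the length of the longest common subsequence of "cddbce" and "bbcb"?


LCS of "cddbce" and "bbcb"
DP table:
           b    b    c    b
      0    0    0    0    0
  c   0    0    0    1    1
  d   0    0    0    1    1
  d   0    0    0    1    1
  b   0    1    1    1    2
  c   0    1    1    2    2
  e   0    1    1    2    2
LCS length = dp[6][4] = 2

2


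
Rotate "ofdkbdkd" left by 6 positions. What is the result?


Input: "ofdkbdkd", rotate left by 6
First 6 characters: "ofdkbd"
Remaining characters: "kd"
Concatenate remaining + first: "kd" + "ofdkbd" = "kdofdkbd"

kdofdkbd


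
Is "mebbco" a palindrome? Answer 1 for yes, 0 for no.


Input: mebbco
Reversed: ocbbem
  Compare pos 0 ('m') with pos 5 ('o'): MISMATCH
  Compare pos 1 ('e') with pos 4 ('c'): MISMATCH
  Compare pos 2 ('b') with pos 3 ('b'): match
Result: not a palindrome

0


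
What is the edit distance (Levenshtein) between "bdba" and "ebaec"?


Computing edit distance: "bdba" -> "ebaec"
DP table:
           e    b    a    e    c
      0    1    2    3    4    5
  b   1    1    1    2    3    4
  d   2    2    2    2    3    4
  b   3    3    2    3    3    4
  a   4    4    3    2    3    4
Edit distance = dp[4][5] = 4

4


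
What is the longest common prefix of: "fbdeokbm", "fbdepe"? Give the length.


Words: fbdeokbm, fbdepe
  Position 0: all 'f' => match
  Position 1: all 'b' => match
  Position 2: all 'd' => match
  Position 3: all 'e' => match
  Position 4: ('o', 'p') => mismatch, stop
LCP = "fbde" (length 4)

4


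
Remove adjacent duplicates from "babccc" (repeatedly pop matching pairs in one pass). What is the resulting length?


Input: babccc
Stack-based adjacent duplicate removal:
  Read 'b': push. Stack: b
  Read 'a': push. Stack: ba
  Read 'b': push. Stack: bab
  Read 'c': push. Stack: babc
  Read 'c': matches stack top 'c' => pop. Stack: bab
  Read 'c': push. Stack: babc
Final stack: "babc" (length 4)

4


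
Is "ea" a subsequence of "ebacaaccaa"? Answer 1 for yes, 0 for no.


Check if "ea" is a subsequence of "ebacaaccaa"
Greedy scan:
  Position 0 ('e'): matches sub[0] = 'e'
  Position 1 ('b'): no match needed
  Position 2 ('a'): matches sub[1] = 'a'
  Position 3 ('c'): no match needed
  Position 4 ('a'): no match needed
  Position 5 ('a'): no match needed
  Position 6 ('c'): no match needed
  Position 7 ('c'): no match needed
  Position 8 ('a'): no match needed
  Position 9 ('a'): no match needed
All 2 characters matched => is a subsequence

1


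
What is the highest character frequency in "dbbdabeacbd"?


Input: dbbdabeacbd
Character counts:
  'a': 2
  'b': 4
  'c': 1
  'd': 3
  'e': 1
Maximum frequency: 4

4


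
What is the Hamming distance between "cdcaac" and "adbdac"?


Comparing "cdcaac" and "adbdac" position by position:
  Position 0: 'c' vs 'a' => differ
  Position 1: 'd' vs 'd' => same
  Position 2: 'c' vs 'b' => differ
  Position 3: 'a' vs 'd' => differ
  Position 4: 'a' vs 'a' => same
  Position 5: 'c' vs 'c' => same
Total differences (Hamming distance): 3

3


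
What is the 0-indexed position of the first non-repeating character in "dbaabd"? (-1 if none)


Input: dbaabd
Character frequencies:
  'a': 2
  'b': 2
  'd': 2
Scanning left to right for freq == 1:
  Position 0 ('d'): freq=2, skip
  Position 1 ('b'): freq=2, skip
  Position 2 ('a'): freq=2, skip
  Position 3 ('a'): freq=2, skip
  Position 4 ('b'): freq=2, skip
  Position 5 ('d'): freq=2, skip
  No unique character found => answer = -1

-1


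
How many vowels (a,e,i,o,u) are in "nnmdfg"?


Input: nnmdfg
Checking each character:
  'n' at position 0: consonant
  'n' at position 1: consonant
  'm' at position 2: consonant
  'd' at position 3: consonant
  'f' at position 4: consonant
  'g' at position 5: consonant
Total vowels: 0

0


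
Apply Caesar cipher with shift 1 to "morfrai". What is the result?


Caesar cipher: shift "morfrai" by 1
  'm' (pos 12) + 1 = pos 13 = 'n'
  'o' (pos 14) + 1 = pos 15 = 'p'
  'r' (pos 17) + 1 = pos 18 = 's'
  'f' (pos 5) + 1 = pos 6 = 'g'
  'r' (pos 17) + 1 = pos 18 = 's'
  'a' (pos 0) + 1 = pos 1 = 'b'
  'i' (pos 8) + 1 = pos 9 = 'j'
Result: npsgsbj

npsgsbj


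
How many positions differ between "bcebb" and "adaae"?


Comparing "bcebb" and "adaae" position by position:
  Position 0: 'b' vs 'a' => DIFFER
  Position 1: 'c' vs 'd' => DIFFER
  Position 2: 'e' vs 'a' => DIFFER
  Position 3: 'b' vs 'a' => DIFFER
  Position 4: 'b' vs 'e' => DIFFER
Positions that differ: 5

5


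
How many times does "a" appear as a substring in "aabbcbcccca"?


Searching for "a" in "aabbcbcccca"
Scanning each position:
  Position 0: "a" => MATCH
  Position 1: "a" => MATCH
  Position 2: "b" => no
  Position 3: "b" => no
  Position 4: "c" => no
  Position 5: "b" => no
  Position 6: "c" => no
  Position 7: "c" => no
  Position 8: "c" => no
  Position 9: "c" => no
  Position 10: "a" => MATCH
Total occurrences: 3

3


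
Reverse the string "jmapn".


Input: jmapn
Reading characters right to left:
  Position 4: 'n'
  Position 3: 'p'
  Position 2: 'a'
  Position 1: 'm'
  Position 0: 'j'
Reversed: npamj

npamj


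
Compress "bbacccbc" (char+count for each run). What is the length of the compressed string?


Input: bbacccbc
Runs:
  'b' x 2 => "b2"
  'a' x 1 => "a1"
  'c' x 3 => "c3"
  'b' x 1 => "b1"
  'c' x 1 => "c1"
Compressed: "b2a1c3b1c1"
Compressed length: 10

10


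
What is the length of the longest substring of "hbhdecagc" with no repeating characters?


Input: "hbhdecagc"
Sliding window (track last position of each char):
  Position 0 ('h'): window [0,0] length 1 -- new best
  Position 1 ('b'): window [0,1] length 2 -- new best
  Position 2 ('h'): repeat (last at 0), move window start to 1
  Position 2 ('h'): window [1,2] length 2
  Position 3 ('d'): window [1,3] length 3 -- new best
  Position 4 ('e'): window [1,4] length 4 -- new best
  Position 5 ('c'): window [1,5] length 5 -- new best
  Position 6 ('a'): window [1,6] length 6 -- new best
  Position 7 ('g'): window [1,7] length 7 -- new best
  Position 8 ('c'): repeat (last at 5), move window start to 6
  Position 8 ('c'): window [6,8] length 3
Longest substring with no repeats: "bhdecag" with length 7

7


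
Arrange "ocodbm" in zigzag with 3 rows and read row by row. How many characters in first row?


Zigzag "ocodbm" into 3 rows:
Placing characters:
  'o' => row 0
  'c' => row 1
  'o' => row 2
  'd' => row 1
  'b' => row 0
  'm' => row 1
Rows:
  Row 0: "ob"
  Row 1: "cdm"
  Row 2: "o"
First row length: 2

2


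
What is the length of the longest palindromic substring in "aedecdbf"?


Input: "aedecdbf"
Checking substrings for palindromes:
  [1:4] "ede" (len 3) => palindrome
Longest palindromic substring: "ede" with length 3

3


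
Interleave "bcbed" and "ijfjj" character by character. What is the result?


Interleaving "bcbed" and "ijfjj":
  Position 0: 'b' from first, 'i' from second => "bi"
  Position 1: 'c' from first, 'j' from second => "cj"
  Position 2: 'b' from first, 'f' from second => "bf"
  Position 3: 'e' from first, 'j' from second => "ej"
  Position 4: 'd' from first, 'j' from second => "dj"
Result: bicjbfejdj

bicjbfejdj


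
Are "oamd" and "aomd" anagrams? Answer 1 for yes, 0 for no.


Strings: "oamd", "aomd"
Sorted first:  admo
Sorted second: admo
Sorted forms match => anagrams

1


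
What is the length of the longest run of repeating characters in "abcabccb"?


Input: "abcabccb"
Scanning for longest run:
  Position 1 ('b'): new char, reset run to 1
  Position 2 ('c'): new char, reset run to 1
  Position 3 ('a'): new char, reset run to 1
  Position 4 ('b'): new char, reset run to 1
  Position 5 ('c'): new char, reset run to 1
  Position 6 ('c'): continues run of 'c', length=2
  Position 7 ('b'): new char, reset run to 1
Longest run: 'c' with length 2

2


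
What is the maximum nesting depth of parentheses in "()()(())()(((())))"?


Input: "()()(())()(((())))"
Tracking depth:
  Position 0 '(': depth becomes 1
  Position 1 ')': depth becomes 0
  Position 2 '(': depth becomes 1
  Position 3 ')': depth becomes 0
  Position 4 '(': depth becomes 1
  Position 5 '(': depth becomes 2
  Position 6 ')': depth becomes 1
  Position 7 ')': depth becomes 0
  Position 8 '(': depth becomes 1
  Position 9 ')': depth becomes 0
  Position 10 '(': depth becomes 1
  Position 11 '(': depth becomes 2
  Position 12 '(': depth becomes 3
  Position 13 '(': depth becomes 4
  Position 14 ')': depth becomes 3
  Position 15 ')': depth becomes 2
  Position 16 ')': depth becomes 1
  Position 17 ')': depth becomes 0
Maximum depth reached: 4

4


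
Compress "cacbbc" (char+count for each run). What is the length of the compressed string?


Input: cacbbc
Runs:
  'c' x 1 => "c1"
  'a' x 1 => "a1"
  'c' x 1 => "c1"
  'b' x 2 => "b2"
  'c' x 1 => "c1"
Compressed: "c1a1c1b2c1"
Compressed length: 10

10


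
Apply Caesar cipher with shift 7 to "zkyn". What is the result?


Caesar cipher: shift "zkyn" by 7
  'z' (pos 25) + 7 = pos 6 = 'g'
  'k' (pos 10) + 7 = pos 17 = 'r'
  'y' (pos 24) + 7 = pos 5 = 'f'
  'n' (pos 13) + 7 = pos 20 = 'u'
Result: grfu

grfu


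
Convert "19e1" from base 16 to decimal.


Input: "19e1" in base 16
Positional expansion:
  Digit '1' (value 1) x 16^3 = 4096
  Digit '9' (value 9) x 16^2 = 2304
  Digit 'e' (value 14) x 16^1 = 224
  Digit '1' (value 1) x 16^0 = 1
Sum = 6625

6625


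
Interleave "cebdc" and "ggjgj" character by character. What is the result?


Interleaving "cebdc" and "ggjgj":
  Position 0: 'c' from first, 'g' from second => "cg"
  Position 1: 'e' from first, 'g' from second => "eg"
  Position 2: 'b' from first, 'j' from second => "bj"
  Position 3: 'd' from first, 'g' from second => "dg"
  Position 4: 'c' from first, 'j' from second => "cj"
Result: cgegbjdgcj

cgegbjdgcj


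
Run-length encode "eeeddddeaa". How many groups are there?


Input: eeeddddeaa
Scanning for consecutive runs:
  Group 1: 'e' x 3 (positions 0-2)
  Group 2: 'd' x 4 (positions 3-6)
  Group 3: 'e' x 1 (positions 7-7)
  Group 4: 'a' x 2 (positions 8-9)
Total groups: 4

4


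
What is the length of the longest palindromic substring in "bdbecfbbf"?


Input: "bdbecfbbf"
Checking substrings for palindromes:
  [5:9] "fbbf" (len 4) => palindrome
  [0:3] "bdb" (len 3) => palindrome
  [6:8] "bb" (len 2) => palindrome
Longest palindromic substring: "fbbf" with length 4

4


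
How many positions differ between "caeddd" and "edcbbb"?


Comparing "caeddd" and "edcbbb" position by position:
  Position 0: 'c' vs 'e' => DIFFER
  Position 1: 'a' vs 'd' => DIFFER
  Position 2: 'e' vs 'c' => DIFFER
  Position 3: 'd' vs 'b' => DIFFER
  Position 4: 'd' vs 'b' => DIFFER
  Position 5: 'd' vs 'b' => DIFFER
Positions that differ: 6

6


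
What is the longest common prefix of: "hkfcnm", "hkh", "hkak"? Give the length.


Words: hkfcnm, hkh, hkak
  Position 0: all 'h' => match
  Position 1: all 'k' => match
  Position 2: ('f', 'h', 'a') => mismatch, stop
LCP = "hk" (length 2)

2


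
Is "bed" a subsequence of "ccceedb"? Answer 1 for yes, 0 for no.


Check if "bed" is a subsequence of "ccceedb"
Greedy scan:
  Position 0 ('c'): no match needed
  Position 1 ('c'): no match needed
  Position 2 ('c'): no match needed
  Position 3 ('e'): no match needed
  Position 4 ('e'): no match needed
  Position 5 ('d'): no match needed
  Position 6 ('b'): matches sub[0] = 'b'
Only matched 1/3 characters => not a subsequence

0


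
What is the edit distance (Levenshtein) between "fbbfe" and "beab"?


Computing edit distance: "fbbfe" -> "beab"
DP table:
           b    e    a    b
      0    1    2    3    4
  f   1    1    2    3    4
  b   2    1    2    3    3
  b   3    2    2    3    3
  f   4    3    3    3    4
  e   5    4    3    4    4
Edit distance = dp[5][4] = 4

4


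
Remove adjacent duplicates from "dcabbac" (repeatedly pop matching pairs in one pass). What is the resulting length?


Input: dcabbac
Stack-based adjacent duplicate removal:
  Read 'd': push. Stack: d
  Read 'c': push. Stack: dc
  Read 'a': push. Stack: dca
  Read 'b': push. Stack: dcab
  Read 'b': matches stack top 'b' => pop. Stack: dca
  Read 'a': matches stack top 'a' => pop. Stack: dc
  Read 'c': matches stack top 'c' => pop. Stack: d
Final stack: "d" (length 1)

1


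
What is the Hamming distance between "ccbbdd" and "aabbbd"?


Comparing "ccbbdd" and "aabbbd" position by position:
  Position 0: 'c' vs 'a' => differ
  Position 1: 'c' vs 'a' => differ
  Position 2: 'b' vs 'b' => same
  Position 3: 'b' vs 'b' => same
  Position 4: 'd' vs 'b' => differ
  Position 5: 'd' vs 'd' => same
Total differences (Hamming distance): 3

3


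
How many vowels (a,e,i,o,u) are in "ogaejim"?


Input: ogaejim
Checking each character:
  'o' at position 0: vowel (running total: 1)
  'g' at position 1: consonant
  'a' at position 2: vowel (running total: 2)
  'e' at position 3: vowel (running total: 3)
  'j' at position 4: consonant
  'i' at position 5: vowel (running total: 4)
  'm' at position 6: consonant
Total vowels: 4

4


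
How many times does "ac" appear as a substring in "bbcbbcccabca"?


Searching for "ac" in "bbcbbcccabca"
Scanning each position:
  Position 0: "bb" => no
  Position 1: "bc" => no
  Position 2: "cb" => no
  Position 3: "bb" => no
  Position 4: "bc" => no
  Position 5: "cc" => no
  Position 6: "cc" => no
  Position 7: "ca" => no
  Position 8: "ab" => no
  Position 9: "bc" => no
  Position 10: "ca" => no
Total occurrences: 0

0


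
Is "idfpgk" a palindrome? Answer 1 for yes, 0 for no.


Input: idfpgk
Reversed: kgpfdi
  Compare pos 0 ('i') with pos 5 ('k'): MISMATCH
  Compare pos 1 ('d') with pos 4 ('g'): MISMATCH
  Compare pos 2 ('f') with pos 3 ('p'): MISMATCH
Result: not a palindrome

0


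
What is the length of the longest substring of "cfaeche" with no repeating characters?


Input: "cfaeche"
Sliding window (track last position of each char):
  Position 0 ('c'): window [0,0] length 1 -- new best
  Position 1 ('f'): window [0,1] length 2 -- new best
  Position 2 ('a'): window [0,2] length 3 -- new best
  Position 3 ('e'): window [0,3] length 4 -- new best
  Position 4 ('c'): repeat (last at 0), move window start to 1
  Position 4 ('c'): window [1,4] length 4
  Position 5 ('h'): window [1,5] length 5 -- new best
  Position 6 ('e'): repeat (last at 3), move window start to 4
  Position 6 ('e'): window [4,6] length 3
Longest substring with no repeats: "faech" with length 5

5


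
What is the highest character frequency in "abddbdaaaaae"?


Input: abddbdaaaaae
Character counts:
  'a': 6
  'b': 2
  'd': 3
  'e': 1
Maximum frequency: 6

6


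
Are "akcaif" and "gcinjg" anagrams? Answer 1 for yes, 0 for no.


Strings: "akcaif", "gcinjg"
Sorted first:  aacfik
Sorted second: cggijn
Differ at position 0: 'a' vs 'c' => not anagrams

0


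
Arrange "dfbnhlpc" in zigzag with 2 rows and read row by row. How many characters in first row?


Zigzag "dfbnhlpc" into 2 rows:
Placing characters:
  'd' => row 0
  'f' => row 1
  'b' => row 0
  'n' => row 1
  'h' => row 0
  'l' => row 1
  'p' => row 0
  'c' => row 1
Rows:
  Row 0: "dbhp"
  Row 1: "fnlc"
First row length: 4

4


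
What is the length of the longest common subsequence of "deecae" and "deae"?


LCS of "deecae" and "deae"
DP table:
           d    e    a    e
      0    0    0    0    0
  d   0    1    1    1    1
  e   0    1    2    2    2
  e   0    1    2    2    3
  c   0    1    2    2    3
  a   0    1    2    3    3
  e   0    1    2    3    4
LCS length = dp[6][4] = 4

4


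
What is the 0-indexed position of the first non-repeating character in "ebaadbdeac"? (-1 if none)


Input: ebaadbdeac
Character frequencies:
  'a': 3
  'b': 2
  'c': 1
  'd': 2
  'e': 2
Scanning left to right for freq == 1:
  Position 0 ('e'): freq=2, skip
  Position 1 ('b'): freq=2, skip
  Position 2 ('a'): freq=3, skip
  Position 3 ('a'): freq=3, skip
  Position 4 ('d'): freq=2, skip
  Position 5 ('b'): freq=2, skip
  Position 6 ('d'): freq=2, skip
  Position 7 ('e'): freq=2, skip
  Position 8 ('a'): freq=3, skip
  Position 9 ('c'): unique! => answer = 9

9


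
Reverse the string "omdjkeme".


Input: omdjkeme
Reading characters right to left:
  Position 7: 'e'
  Position 6: 'm'
  Position 5: 'e'
  Position 4: 'k'
  Position 3: 'j'
  Position 2: 'd'
  Position 1: 'm'
  Position 0: 'o'
Reversed: emekjdmo

emekjdmo


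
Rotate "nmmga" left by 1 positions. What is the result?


Input: "nmmga", rotate left by 1
First 1 characters: "n"
Remaining characters: "mmga"
Concatenate remaining + first: "mmga" + "n" = "mmgan"

mmgan


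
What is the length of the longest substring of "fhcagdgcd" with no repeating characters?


Input: "fhcagdgcd"
Sliding window (track last position of each char):
  Position 0 ('f'): window [0,0] length 1 -- new best
  Position 1 ('h'): window [0,1] length 2 -- new best
  Position 2 ('c'): window [0,2] length 3 -- new best
  Position 3 ('a'): window [0,3] length 4 -- new best
  Position 4 ('g'): window [0,4] length 5 -- new best
  Position 5 ('d'): window [0,5] length 6 -- new best
  Position 6 ('g'): repeat (last at 4), move window start to 5
  Position 6 ('g'): window [5,6] length 2
  Position 7 ('c'): window [5,7] length 3
  Position 8 ('d'): repeat (last at 5), move window start to 6
  Position 8 ('d'): window [6,8] length 3
Longest substring with no repeats: "fhcagd" with length 6

6


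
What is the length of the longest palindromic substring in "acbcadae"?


Input: "acbcadae"
Checking substrings for palindromes:
  [0:5] "acbca" (len 5) => palindrome
  [1:4] "cbc" (len 3) => palindrome
  [4:7] "ada" (len 3) => palindrome
Longest palindromic substring: "acbca" with length 5

5


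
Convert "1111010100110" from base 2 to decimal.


Input: "1111010100110" in base 2
Positional expansion:
  Digit '1' (value 1) x 2^12 = 4096
  Digit '1' (value 1) x 2^11 = 2048
  Digit '1' (value 1) x 2^10 = 1024
  Digit '1' (value 1) x 2^9 = 512
  Digit '0' (value 0) x 2^8 = 0
  Digit '1' (value 1) x 2^7 = 128
  Digit '0' (value 0) x 2^6 = 0
  Digit '1' (value 1) x 2^5 = 32
  Digit '0' (value 0) x 2^4 = 0
  Digit '0' (value 0) x 2^3 = 0
  Digit '1' (value 1) x 2^2 = 4
  Digit '1' (value 1) x 2^1 = 2
  Digit '0' (value 0) x 2^0 = 0
Sum = 7846

7846


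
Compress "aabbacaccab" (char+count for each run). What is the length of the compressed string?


Input: aabbacaccab
Runs:
  'a' x 2 => "a2"
  'b' x 2 => "b2"
  'a' x 1 => "a1"
  'c' x 1 => "c1"
  'a' x 1 => "a1"
  'c' x 2 => "c2"
  'a' x 1 => "a1"
  'b' x 1 => "b1"
Compressed: "a2b2a1c1a1c2a1b1"
Compressed length: 16

16


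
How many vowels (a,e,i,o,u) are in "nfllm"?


Input: nfllm
Checking each character:
  'n' at position 0: consonant
  'f' at position 1: consonant
  'l' at position 2: consonant
  'l' at position 3: consonant
  'm' at position 4: consonant
Total vowels: 0

0


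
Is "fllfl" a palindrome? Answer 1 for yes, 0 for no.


Input: fllfl
Reversed: lfllf
  Compare pos 0 ('f') with pos 4 ('l'): MISMATCH
  Compare pos 1 ('l') with pos 3 ('f'): MISMATCH
Result: not a palindrome

0


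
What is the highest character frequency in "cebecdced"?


Input: cebecdced
Character counts:
  'b': 1
  'c': 3
  'd': 2
  'e': 3
Maximum frequency: 3

3


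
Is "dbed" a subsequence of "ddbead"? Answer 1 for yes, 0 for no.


Check if "dbed" is a subsequence of "ddbead"
Greedy scan:
  Position 0 ('d'): matches sub[0] = 'd'
  Position 1 ('d'): no match needed
  Position 2 ('b'): matches sub[1] = 'b'
  Position 3 ('e'): matches sub[2] = 'e'
  Position 4 ('a'): no match needed
  Position 5 ('d'): matches sub[3] = 'd'
All 4 characters matched => is a subsequence

1


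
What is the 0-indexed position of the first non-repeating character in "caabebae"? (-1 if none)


Input: caabebae
Character frequencies:
  'a': 3
  'b': 2
  'c': 1
  'e': 2
Scanning left to right for freq == 1:
  Position 0 ('c'): unique! => answer = 0

0


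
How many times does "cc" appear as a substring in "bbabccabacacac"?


Searching for "cc" in "bbabccabacacac"
Scanning each position:
  Position 0: "bb" => no
  Position 1: "ba" => no
  Position 2: "ab" => no
  Position 3: "bc" => no
  Position 4: "cc" => MATCH
  Position 5: "ca" => no
  Position 6: "ab" => no
  Position 7: "ba" => no
  Position 8: "ac" => no
  Position 9: "ca" => no
  Position 10: "ac" => no
  Position 11: "ca" => no
  Position 12: "ac" => no
Total occurrences: 1

1


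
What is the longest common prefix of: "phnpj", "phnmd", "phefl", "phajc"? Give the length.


Words: phnpj, phnmd, phefl, phajc
  Position 0: all 'p' => match
  Position 1: all 'h' => match
  Position 2: ('n', 'n', 'e', 'a') => mismatch, stop
LCP = "ph" (length 2)

2


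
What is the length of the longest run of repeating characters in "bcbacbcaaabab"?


Input: "bcbacbcaaabab"
Scanning for longest run:
  Position 1 ('c'): new char, reset run to 1
  Position 2 ('b'): new char, reset run to 1
  Position 3 ('a'): new char, reset run to 1
  Position 4 ('c'): new char, reset run to 1
  Position 5 ('b'): new char, reset run to 1
  Position 6 ('c'): new char, reset run to 1
  Position 7 ('a'): new char, reset run to 1
  Position 8 ('a'): continues run of 'a', length=2
  Position 9 ('a'): continues run of 'a', length=3
  Position 10 ('b'): new char, reset run to 1
  Position 11 ('a'): new char, reset run to 1
  Position 12 ('b'): new char, reset run to 1
Longest run: 'a' with length 3

3


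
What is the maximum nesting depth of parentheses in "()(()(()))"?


Input: "()(()(()))"
Tracking depth:
  Position 0 '(': depth becomes 1
  Position 1 ')': depth becomes 0
  Position 2 '(': depth becomes 1
  Position 3 '(': depth becomes 2
  Position 4 ')': depth becomes 1
  Position 5 '(': depth becomes 2
  Position 6 '(': depth becomes 3
  Position 7 ')': depth becomes 2
  Position 8 ')': depth becomes 1
  Position 9 ')': depth becomes 0
Maximum depth reached: 3

3


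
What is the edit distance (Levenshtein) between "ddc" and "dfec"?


Computing edit distance: "ddc" -> "dfec"
DP table:
           d    f    e    c
      0    1    2    3    4
  d   1    0    1    2    3
  d   2    1    1    2    3
  c   3    2    2    2    2
Edit distance = dp[3][4] = 2

2


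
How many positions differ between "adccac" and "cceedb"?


Comparing "adccac" and "cceedb" position by position:
  Position 0: 'a' vs 'c' => DIFFER
  Position 1: 'd' vs 'c' => DIFFER
  Position 2: 'c' vs 'e' => DIFFER
  Position 3: 'c' vs 'e' => DIFFER
  Position 4: 'a' vs 'd' => DIFFER
  Position 5: 'c' vs 'b' => DIFFER
Positions that differ: 6

6


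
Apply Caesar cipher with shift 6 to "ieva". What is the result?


Caesar cipher: shift "ieva" by 6
  'i' (pos 8) + 6 = pos 14 = 'o'
  'e' (pos 4) + 6 = pos 10 = 'k'
  'v' (pos 21) + 6 = pos 1 = 'b'
  'a' (pos 0) + 6 = pos 6 = 'g'
Result: okbg

okbg


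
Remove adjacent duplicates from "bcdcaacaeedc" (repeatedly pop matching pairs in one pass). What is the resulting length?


Input: bcdcaacaeedc
Stack-based adjacent duplicate removal:
  Read 'b': push. Stack: b
  Read 'c': push. Stack: bc
  Read 'd': push. Stack: bcd
  Read 'c': push. Stack: bcdc
  Read 'a': push. Stack: bcdca
  Read 'a': matches stack top 'a' => pop. Stack: bcdc
  Read 'c': matches stack top 'c' => pop. Stack: bcd
  Read 'a': push. Stack: bcda
  Read 'e': push. Stack: bcdae
  Read 'e': matches stack top 'e' => pop. Stack: bcda
  Read 'd': push. Stack: bcdad
  Read 'c': push. Stack: bcdadc
Final stack: "bcdadc" (length 6)

6


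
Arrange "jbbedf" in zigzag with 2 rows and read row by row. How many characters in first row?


Zigzag "jbbedf" into 2 rows:
Placing characters:
  'j' => row 0
  'b' => row 1
  'b' => row 0
  'e' => row 1
  'd' => row 0
  'f' => row 1
Rows:
  Row 0: "jbd"
  Row 1: "bef"
First row length: 3

3


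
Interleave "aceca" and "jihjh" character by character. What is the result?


Interleaving "aceca" and "jihjh":
  Position 0: 'a' from first, 'j' from second => "aj"
  Position 1: 'c' from first, 'i' from second => "ci"
  Position 2: 'e' from first, 'h' from second => "eh"
  Position 3: 'c' from first, 'j' from second => "cj"
  Position 4: 'a' from first, 'h' from second => "ah"
Result: ajciehcjah

ajciehcjah


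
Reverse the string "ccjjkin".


Input: ccjjkin
Reading characters right to left:
  Position 6: 'n'
  Position 5: 'i'
  Position 4: 'k'
  Position 3: 'j'
  Position 2: 'j'
  Position 1: 'c'
  Position 0: 'c'
Reversed: nikjjcc

nikjjcc


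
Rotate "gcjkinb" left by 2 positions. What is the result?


Input: "gcjkinb", rotate left by 2
First 2 characters: "gc"
Remaining characters: "jkinb"
Concatenate remaining + first: "jkinb" + "gc" = "jkinbgc"

jkinbgc


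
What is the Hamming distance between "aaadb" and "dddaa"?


Comparing "aaadb" and "dddaa" position by position:
  Position 0: 'a' vs 'd' => differ
  Position 1: 'a' vs 'd' => differ
  Position 2: 'a' vs 'd' => differ
  Position 3: 'd' vs 'a' => differ
  Position 4: 'b' vs 'a' => differ
Total differences (Hamming distance): 5

5


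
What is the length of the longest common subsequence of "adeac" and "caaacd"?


LCS of "adeac" and "caaacd"
DP table:
           c    a    a    a    c    d
      0    0    0    0    0    0    0
  a   0    0    1    1    1    1    1
  d   0    0    1    1    1    1    2
  e   0    0    1    1    1    1    2
  a   0    0    1    2    2    2    2
  c   0    1    1    2    2    3    3
LCS length = dp[5][6] = 3

3


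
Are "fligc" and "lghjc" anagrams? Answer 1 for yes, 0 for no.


Strings: "fligc", "lghjc"
Sorted first:  cfgil
Sorted second: cghjl
Differ at position 1: 'f' vs 'g' => not anagrams

0


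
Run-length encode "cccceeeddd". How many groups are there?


Input: cccceeeddd
Scanning for consecutive runs:
  Group 1: 'c' x 4 (positions 0-3)
  Group 2: 'e' x 3 (positions 4-6)
  Group 3: 'd' x 3 (positions 7-9)
Total groups: 3

3


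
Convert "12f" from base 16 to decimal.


Input: "12f" in base 16
Positional expansion:
  Digit '1' (value 1) x 16^2 = 256
  Digit '2' (value 2) x 16^1 = 32
  Digit 'f' (value 15) x 16^0 = 15
Sum = 303

303


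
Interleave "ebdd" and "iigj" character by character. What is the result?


Interleaving "ebdd" and "iigj":
  Position 0: 'e' from first, 'i' from second => "ei"
  Position 1: 'b' from first, 'i' from second => "bi"
  Position 2: 'd' from first, 'g' from second => "dg"
  Position 3: 'd' from first, 'j' from second => "dj"
Result: eibidgdj

eibidgdj
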